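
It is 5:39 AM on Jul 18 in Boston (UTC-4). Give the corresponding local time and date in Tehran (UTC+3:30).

In UTC: 5:39 AM + 4:00 = 9:39 AM on Jul 18.
Tehran is UTC+3:30: 9:39 AM + 3:30 = 1:09 PM on Jul 18.

1:09 PM on July 18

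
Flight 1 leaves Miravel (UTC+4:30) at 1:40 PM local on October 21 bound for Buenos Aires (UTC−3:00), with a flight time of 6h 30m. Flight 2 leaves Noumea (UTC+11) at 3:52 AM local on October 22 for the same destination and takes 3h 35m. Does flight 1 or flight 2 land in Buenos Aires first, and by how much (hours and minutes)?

the first, by 4 hours 47 minutes

Flight 1 in UTC: 1:40 PM − 4:30 = 9:10 AM on Oct 21.
+6 hours 30 minutes → arrive 3:40 PM UTC on Oct 21.
Flight 2 in UTC: 3:52 AM − 11:00 = 4:52 PM on Oct 21.
+3 hours 35 minutes → arrive 8:27 PM UTC on Oct 21.
Flight 1 lands earlier by 4 hours 47 minutes.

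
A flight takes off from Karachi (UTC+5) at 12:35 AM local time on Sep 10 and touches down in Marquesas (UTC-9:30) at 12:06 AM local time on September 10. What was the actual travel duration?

Departure in UTC: 12:35 AM − 5:00 = 7:35 PM on Sep 9.
Arrival in UTC: 12:06 AM + 9:30 = 9:36 AM on Sep 10.
Elapsed = 9:36 AM − 7:35 PM (+1 day) = 14 hours 1 minute.

14 hours 1 minute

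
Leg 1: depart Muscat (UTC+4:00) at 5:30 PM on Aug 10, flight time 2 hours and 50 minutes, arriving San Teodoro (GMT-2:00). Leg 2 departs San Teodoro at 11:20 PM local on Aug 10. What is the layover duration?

9 hours

Convert departure to UTC: 5:30 PM − 4:00 = 1:30 PM UTC on Aug 10.
Add 2 hours and 50 minutes flight time → 4:20 PM UTC.
San Teodoro is UTC−2:00, so local arrival = 4:20 PM − 2:00 = 2:20 PM on Aug 10.
Layover = 11:20 PM − 2:20 PM = 9 hours.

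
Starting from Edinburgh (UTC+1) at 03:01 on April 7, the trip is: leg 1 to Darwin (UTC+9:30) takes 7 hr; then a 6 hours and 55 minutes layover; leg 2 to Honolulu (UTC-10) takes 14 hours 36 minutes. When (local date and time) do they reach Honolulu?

20:32 on April 7

Convert departure to UTC: 03:01 − 1:00 = 02:01 UTC on Apr 7.
Add 7 hours leg 1 → 09:01 UTC.
Add 6 hours 55 minutes layover in Darwin → 15:56 UTC.
Add 14 hours and 36 minutes leg 2 → 06:32 UTC (Apr 8).
Honolulu is UTC−10:00, so local arrival = 06:32 − 10:00 = 20:32 on Apr 7.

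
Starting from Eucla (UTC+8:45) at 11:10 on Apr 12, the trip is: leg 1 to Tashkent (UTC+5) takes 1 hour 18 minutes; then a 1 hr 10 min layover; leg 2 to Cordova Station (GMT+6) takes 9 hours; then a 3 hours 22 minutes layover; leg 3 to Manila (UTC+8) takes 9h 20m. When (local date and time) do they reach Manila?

Convert departure to UTC: 11:10 − 8:45 = 02:25 UTC on Apr 12.
Add 1 hour 18 minutes leg 1 → 03:43 UTC.
Add 1 hour and 10 minutes layover in Tashkent → 04:53 UTC.
Add 9 hours leg 2 → 13:53 UTC.
Add 3 hours and 22 minutes layover in Cordova Station → 17:15 UTC.
Add 9 hours and 20 minutes leg 3 → 02:35 UTC (Apr 13).
Manila is UTC+8:00, so local arrival = 02:35 + 8:00 = 10:35 on Apr 13.

10:35 on April 13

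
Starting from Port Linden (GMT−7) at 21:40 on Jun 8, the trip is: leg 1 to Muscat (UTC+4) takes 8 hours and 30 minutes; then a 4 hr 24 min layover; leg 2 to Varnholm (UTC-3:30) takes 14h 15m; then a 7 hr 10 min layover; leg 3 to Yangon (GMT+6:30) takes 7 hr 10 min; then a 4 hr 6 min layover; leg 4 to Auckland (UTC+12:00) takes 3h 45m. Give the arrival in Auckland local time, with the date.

18:00 on June 11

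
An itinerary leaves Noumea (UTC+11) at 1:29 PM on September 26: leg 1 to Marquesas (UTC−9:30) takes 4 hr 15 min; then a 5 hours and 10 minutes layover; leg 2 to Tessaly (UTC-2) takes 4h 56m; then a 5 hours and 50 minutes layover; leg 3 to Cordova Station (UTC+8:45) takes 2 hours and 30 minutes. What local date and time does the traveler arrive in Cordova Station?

Convert departure to UTC: 1:29 PM − 11:00 = 2:29 AM UTC on Sep 26.
Add 4 hours and 15 minutes leg 1 → 6:44 AM UTC.
Add 5 hours and 10 minutes layover in Marquesas → 11:54 AM UTC.
Add 4 hours and 56 minutes leg 2 → 4:50 PM UTC.
Add 5 hours 50 minutes layover in Tessaly → 10:40 PM UTC.
Add 2 hours and 30 minutes leg 3 → 1:10 AM UTC (Sep 27).
Cordova Station is UTC+8:45, so local arrival = 1:10 AM + 8:45 = 9:55 AM on Sep 27.

9:55 AM on September 27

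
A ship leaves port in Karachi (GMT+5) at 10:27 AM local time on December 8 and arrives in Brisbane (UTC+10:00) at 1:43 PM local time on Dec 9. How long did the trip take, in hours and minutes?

Departure in UTC: 10:27 AM − 5:00 = 5:27 AM on Dec 8.
Arrival in UTC: 1:43 PM − 10:00 = 3:43 AM on Dec 9.
Elapsed = 3:43 AM − 5:27 AM (+1 day) = 22 hours 16 minutes.

22 hours 16 minutes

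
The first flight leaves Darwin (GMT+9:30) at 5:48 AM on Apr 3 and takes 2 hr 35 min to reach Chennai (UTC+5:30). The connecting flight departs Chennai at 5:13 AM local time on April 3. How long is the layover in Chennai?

Convert departure to UTC: 5:48 AM − 9:30 = 8:18 PM UTC on Apr 2.
Add 2 hours and 35 minutes flight time → 10:53 PM UTC.
Chennai is UTC+5:30, so local arrival = 10:53 PM + 5:30 = 4:23 AM on Apr 3.
Layover = 5:13 AM − 4:23 AM = 50 minutes.

50 minutes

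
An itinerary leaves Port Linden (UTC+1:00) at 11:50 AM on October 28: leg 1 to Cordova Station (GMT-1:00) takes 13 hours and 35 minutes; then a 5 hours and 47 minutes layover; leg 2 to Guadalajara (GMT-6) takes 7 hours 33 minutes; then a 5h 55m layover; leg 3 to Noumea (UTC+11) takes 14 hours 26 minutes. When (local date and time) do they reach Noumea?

9:06 PM on October 30

Convert departure to UTC: 11:50 AM − 1:00 = 10:50 AM UTC on Oct 28.
Add 13 hours and 35 minutes leg 1 → 12:25 AM UTC (Oct 29).
Add 5 hours and 47 minutes layover in Cordova Station → 6:12 AM UTC.
Add 7 hours 33 minutes leg 2 → 1:45 PM UTC.
Add 5 hours and 55 minutes layover in Guadalajara → 7:40 PM UTC.
Add 14 hours 26 minutes leg 3 → 10:06 AM UTC (Oct 30).
Noumea is UTC+11:00, so local arrival = 10:06 AM + 11:00 = 9:06 PM on Oct 30.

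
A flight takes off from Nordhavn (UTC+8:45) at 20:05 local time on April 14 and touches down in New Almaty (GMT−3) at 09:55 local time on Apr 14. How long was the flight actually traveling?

1 hour 35 minutes

Departure in UTC: 20:05 − 8:45 = 11:20 on Apr 14.
Arrival in UTC: 09:55 + 3:00 = 12:55 on Apr 14.
Elapsed = 12:55 − 11:20 = 1 hour 35 minutes.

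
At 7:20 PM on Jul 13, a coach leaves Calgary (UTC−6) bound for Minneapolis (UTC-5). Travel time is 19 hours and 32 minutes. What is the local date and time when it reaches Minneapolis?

3:52 PM on July 14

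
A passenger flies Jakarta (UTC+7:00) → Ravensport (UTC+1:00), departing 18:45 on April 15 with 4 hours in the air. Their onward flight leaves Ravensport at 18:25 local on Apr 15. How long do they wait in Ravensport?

Convert departure to UTC: 18:45 − 7:00 = 11:45 UTC on Apr 15.
Add 4 hours flight time → 15:45 UTC.
Ravensport is UTC+1:00, so local arrival = 15:45 + 1:00 = 16:45 on Apr 15.
Layover = 18:25 − 16:45 = 1 hour 40 minutes.

1 hour 40 minutes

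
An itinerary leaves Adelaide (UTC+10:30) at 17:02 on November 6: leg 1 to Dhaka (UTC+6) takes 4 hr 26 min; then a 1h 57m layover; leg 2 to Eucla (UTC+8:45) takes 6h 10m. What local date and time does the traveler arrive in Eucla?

03:50 on Nov 7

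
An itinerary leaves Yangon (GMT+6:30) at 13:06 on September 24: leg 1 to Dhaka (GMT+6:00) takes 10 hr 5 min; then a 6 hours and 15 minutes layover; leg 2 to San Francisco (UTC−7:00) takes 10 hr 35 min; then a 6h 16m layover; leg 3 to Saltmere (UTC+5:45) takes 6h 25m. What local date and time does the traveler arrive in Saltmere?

Convert departure to UTC: 13:06 − 6:30 = 06:36 UTC on Sep 24.
Add 10 hours and 5 minutes leg 1 → 16:41 UTC.
Add 6 hours 15 minutes layover in Dhaka → 22:56 UTC.
Add 10 hours 35 minutes leg 2 → 09:31 UTC (Sep 25).
Add 6 hours and 16 minutes layover in San Francisco → 15:47 UTC.
Add 6 hours 25 minutes leg 3 → 22:12 UTC.
Saltmere is UTC+5:45, so local arrival = 22:12 + 5:45 = 03:57 on Sep 26.

03:57 on September 26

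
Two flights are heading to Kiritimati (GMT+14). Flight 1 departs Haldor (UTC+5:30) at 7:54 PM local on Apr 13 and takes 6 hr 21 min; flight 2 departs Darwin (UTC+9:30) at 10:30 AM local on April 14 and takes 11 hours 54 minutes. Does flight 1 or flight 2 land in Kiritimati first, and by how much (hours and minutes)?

Flight 1 in UTC: 7:54 PM − 5:30 = 2:24 PM on Apr 13.
+6 hours and 21 minutes → arrive 8:45 PM UTC on Apr 13.
Flight 2 in UTC: 10:30 AM − 9:30 = 1:00 AM on Apr 14.
+11 hours 54 minutes → arrive 12:54 PM UTC on Apr 14.
Flight 1 lands earlier by 16 hours 9 minutes.

the first, by 16 hours 9 minutes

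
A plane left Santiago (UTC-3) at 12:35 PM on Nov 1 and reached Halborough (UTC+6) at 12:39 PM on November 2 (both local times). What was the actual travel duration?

Halborough is 9:00 ahead of Santiago.
Clock-face elapsed time (ignoring zones) is 24 hours 4 minutes.
Actual elapsed = 24 hours 4 minutes − 9:00 = 15 hours 4 minutes.

15 hours 4 minutes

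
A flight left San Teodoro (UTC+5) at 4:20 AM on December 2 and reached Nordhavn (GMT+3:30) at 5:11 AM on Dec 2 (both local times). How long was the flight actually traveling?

Nordhavn is 1:30 behind San Teodoro.
Clock-face elapsed time (ignoring zones) is 51 minutes.
Actual elapsed = 51 minutes + 1:30 = 2 hours 21 minutes.

2 hours 21 minutes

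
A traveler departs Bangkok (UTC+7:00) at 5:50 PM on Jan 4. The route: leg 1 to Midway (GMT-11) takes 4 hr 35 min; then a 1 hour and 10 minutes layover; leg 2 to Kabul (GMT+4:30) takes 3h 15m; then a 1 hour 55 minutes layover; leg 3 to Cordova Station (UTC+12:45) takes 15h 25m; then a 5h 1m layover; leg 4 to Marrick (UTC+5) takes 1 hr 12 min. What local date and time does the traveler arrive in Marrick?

12:23 AM on Jan 6

Convert departure to UTC: 5:50 PM − 7:00 = 10:50 AM UTC on Jan 4.
Add 4 hours and 35 minutes leg 1 → 3:25 PM UTC.
Add 1 hour and 10 minutes layover in Midway → 4:35 PM UTC.
Add 3 hours 15 minutes leg 2 → 7:50 PM UTC.
Add 1 hour 55 minutes layover in Kabul → 9:45 PM UTC.
Add 15 hours and 25 minutes leg 3 → 1:10 PM UTC (Jan 5).
Add 5 hours 1 minute layover in Cordova Station → 6:11 PM UTC.
Add 1 hour and 12 minutes leg 4 → 7:23 PM UTC.
Marrick is UTC+5:00, so local arrival = 7:23 PM + 5:00 = 12:23 AM on Jan 6.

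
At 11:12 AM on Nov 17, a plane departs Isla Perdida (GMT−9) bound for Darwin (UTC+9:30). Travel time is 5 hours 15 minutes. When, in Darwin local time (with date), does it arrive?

10:57 AM on November 18

Darwin is 18:30 ahead of Isla Perdida.
After 5 hours and 15 minutes it is 4:27 PM in Isla Perdida.
Shift by the zone difference: 4:27 PM + 18:30 = 10:57 AM on Nov 18 in Darwin.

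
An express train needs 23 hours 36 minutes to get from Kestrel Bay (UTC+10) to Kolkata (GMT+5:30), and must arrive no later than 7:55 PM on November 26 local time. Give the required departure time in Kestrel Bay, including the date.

12:49 AM on Nov 26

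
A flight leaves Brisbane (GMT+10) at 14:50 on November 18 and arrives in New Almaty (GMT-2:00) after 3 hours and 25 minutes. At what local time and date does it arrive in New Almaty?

06:15 on November 18

New Almaty is 12:00 behind Brisbane.
After 3 hours 25 minutes it is 18:15 in Brisbane.
Shift by the zone difference: 18:15 − 12:00 = 06:15 on Nov 18 in New Almaty.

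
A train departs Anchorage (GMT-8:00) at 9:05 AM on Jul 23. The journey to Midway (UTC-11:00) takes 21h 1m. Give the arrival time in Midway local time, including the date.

3:06 AM on July 24

Convert departure to UTC: 9:05 AM + 8:00 = 5:05 PM UTC on Jul 23.
Add 21 hours and 1 minute travel time → 2:06 PM UTC (Jul 24).
Midway is UTC−11:00, so local arrival = 2:06 PM − 11:00 = 3:06 AM on Jul 24.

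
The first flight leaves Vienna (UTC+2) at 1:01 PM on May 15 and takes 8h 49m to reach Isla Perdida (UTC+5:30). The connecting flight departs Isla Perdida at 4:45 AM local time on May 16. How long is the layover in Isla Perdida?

Convert departure to UTC: 1:01 PM − 2:00 = 11:01 AM UTC on May 15.
Add 8 hours and 49 minutes flight time → 7:50 PM UTC.
Isla Perdida is UTC+5:30, so local arrival = 7:50 PM + 5:30 = 1:20 AM on May 16.
Layover = 4:45 AM − 1:20 AM = 3 hours 25 minutes.

3 hours 25 minutes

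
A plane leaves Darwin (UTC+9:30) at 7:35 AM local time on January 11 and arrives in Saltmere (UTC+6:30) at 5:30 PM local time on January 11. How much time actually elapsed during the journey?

12 hours 55 minutes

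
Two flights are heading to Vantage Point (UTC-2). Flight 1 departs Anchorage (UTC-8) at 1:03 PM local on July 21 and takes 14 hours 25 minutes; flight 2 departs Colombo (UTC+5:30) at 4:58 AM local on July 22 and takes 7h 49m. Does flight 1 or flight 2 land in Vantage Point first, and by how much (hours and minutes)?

Flight 1 in UTC: 1:03 PM + 8:00 = 9:03 PM on Jul 21.
+14 hours and 25 minutes → arrive 11:28 AM UTC on Jul 22.
Flight 2 in UTC: 4:58 AM − 5:30 = 11:28 PM on Jul 21.
+7 hours and 49 minutes → arrive 7:17 AM UTC on Jul 22.
Flight 2 lands earlier by 4 hours 11 minutes.

the second, by 4 hours 11 minutes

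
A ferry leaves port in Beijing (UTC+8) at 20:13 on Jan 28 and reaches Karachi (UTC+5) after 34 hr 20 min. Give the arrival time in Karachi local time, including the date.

03:33 on January 30

Convert departure to UTC: 20:13 − 8:00 = 12:13 UTC on Jan 28.
Add 34 hours 20 minutes travel time → 22:33 UTC (Jan 29).
Karachi is UTC+5:00, so local arrival = 22:33 + 5:00 = 03:33 on Jan 30.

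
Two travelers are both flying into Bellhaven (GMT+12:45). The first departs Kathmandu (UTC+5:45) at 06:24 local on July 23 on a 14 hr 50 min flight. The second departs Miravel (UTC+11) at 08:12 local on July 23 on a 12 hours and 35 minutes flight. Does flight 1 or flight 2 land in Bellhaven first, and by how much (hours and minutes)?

Flight 1 in UTC: 06:24 − 5:45 = 00:39 on Jul 23.
+14 hours and 50 minutes → arrive 15:29 UTC on Jul 23.
Flight 2 in UTC: 08:12 − 11:00 = 21:12 on Jul 22.
+12 hours 35 minutes → arrive 09:47 UTC on Jul 23.
Flight 2 lands earlier by 5 hours 42 minutes.

the second, by 5 hours 42 minutes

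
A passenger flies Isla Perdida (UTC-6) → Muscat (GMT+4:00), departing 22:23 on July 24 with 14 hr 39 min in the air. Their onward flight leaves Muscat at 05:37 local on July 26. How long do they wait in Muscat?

Convert departure to UTC: 22:23 + 6:00 = 04:23 UTC on Jul 25.
Add 14 hours 39 minutes flight time → 19:02 UTC.
Muscat is UTC+4:00, so local arrival = 19:02 + 4:00 = 23:02 on Jul 25.
Layover = 05:37 − 23:02 (+1 day) = 6 hours 35 minutes.

6 hours 35 minutes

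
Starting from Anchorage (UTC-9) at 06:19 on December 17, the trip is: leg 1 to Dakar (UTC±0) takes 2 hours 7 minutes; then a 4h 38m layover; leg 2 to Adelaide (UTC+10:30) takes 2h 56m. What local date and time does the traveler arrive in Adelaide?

11:30 on December 18

Convert departure to UTC: 06:19 + 9:00 = 15:19 UTC on Dec 17.
Add 2 hours and 7 minutes leg 1 → 17:26 UTC.
Add 4 hours 38 minutes layover in Dakar → 22:04 UTC.
Add 2 hours 56 minutes leg 2 → 01:00 UTC (Dec 18).
Adelaide is UTC+10:30, so local arrival = 01:00 + 10:30 = 11:30 on Dec 18.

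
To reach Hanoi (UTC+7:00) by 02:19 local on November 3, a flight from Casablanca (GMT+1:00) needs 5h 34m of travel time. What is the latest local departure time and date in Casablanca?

14:45 on Nov 2

Target arrival in UTC: 02:19 − 7:00 = 19:19 on Nov 2.
Subtract 5 hours and 34 minutes → departure 13:45 UTC on Nov 2.
Casablanca is UTC+1:00: 13:45 + 1:00 = 14:45 on Nov 2.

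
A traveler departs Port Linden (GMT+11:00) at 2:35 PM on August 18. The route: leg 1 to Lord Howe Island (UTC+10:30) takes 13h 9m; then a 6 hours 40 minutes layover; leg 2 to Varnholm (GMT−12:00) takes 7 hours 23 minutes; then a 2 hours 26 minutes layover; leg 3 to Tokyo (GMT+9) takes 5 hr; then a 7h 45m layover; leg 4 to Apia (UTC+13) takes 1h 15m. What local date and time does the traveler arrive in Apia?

Convert departure to UTC: 2:35 PM − 11:00 = 3:35 AM UTC on Aug 18.
Add 13 hours 9 minutes leg 1 → 4:44 PM UTC.
Add 6 hours and 40 minutes layover in Lord Howe Island → 11:24 PM UTC.
Add 7 hours 23 minutes leg 2 → 6:47 AM UTC (Aug 19).
Add 2 hours and 26 minutes layover in Varnholm → 9:13 AM UTC.
Add 5 hours leg 3 → 2:13 PM UTC.
Add 7 hours and 45 minutes layover in Tokyo → 9:58 PM UTC.
Add 1 hour 15 minutes leg 4 → 11:13 PM UTC.
Apia is UTC+13:00, so local arrival = 11:13 PM + 13:00 = 12:13 PM on Aug 20.

12:13 PM on Aug 20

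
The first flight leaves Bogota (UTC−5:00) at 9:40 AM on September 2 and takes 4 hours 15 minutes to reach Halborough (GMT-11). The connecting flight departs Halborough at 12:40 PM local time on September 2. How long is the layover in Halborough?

4 hours 45 minutes

Convert departure to UTC: 9:40 AM + 5:00 = 2:40 PM UTC on Sep 2.
Add 4 hours and 15 minutes flight time → 6:55 PM UTC.
Halborough is UTC−11:00, so local arrival = 6:55 PM − 11:00 = 7:55 AM on Sep 2.
Layover = 12:40 PM − 7:55 AM = 4 hours 45 minutes.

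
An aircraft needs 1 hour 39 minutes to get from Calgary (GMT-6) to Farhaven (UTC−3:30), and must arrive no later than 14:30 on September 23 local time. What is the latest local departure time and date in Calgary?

10:21 on Sep 23

Target arrival in UTC: 14:30 + 3:30 = 18:00 on Sep 23.
Subtract 1 hour and 39 minutes → departure 16:21 UTC on Sep 23.
Calgary is UTC−6:00: 16:21 − 6:00 = 10:21 on Sep 23.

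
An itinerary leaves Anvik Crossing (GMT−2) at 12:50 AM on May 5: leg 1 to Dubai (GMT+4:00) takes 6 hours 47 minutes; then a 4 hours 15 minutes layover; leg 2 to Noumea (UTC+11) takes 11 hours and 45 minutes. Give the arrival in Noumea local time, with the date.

Convert departure to UTC: 12:50 AM + 2:00 = 2:50 AM UTC on May 5.
Add 6 hours and 47 minutes leg 1 → 9:37 AM UTC.
Add 4 hours 15 minutes layover in Dubai → 1:52 PM UTC.
Add 11 hours and 45 minutes leg 2 → 1:37 AM UTC (May 6).
Noumea is UTC+11:00, so local arrival = 1:37 AM + 11:00 = 12:37 PM on May 6.

12:37 PM on May 6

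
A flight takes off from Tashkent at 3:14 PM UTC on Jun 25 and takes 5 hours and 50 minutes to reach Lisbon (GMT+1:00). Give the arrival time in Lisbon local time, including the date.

10:04 PM on June 25

Departure is given in UTC: 3:14 PM on Jun 25.
Add 5 hours 50 minutes → 9:04 PM UTC.
Lisbon is UTC+1:00: 9:04 PM + 1:00 = 10:04 PM on Jun 25.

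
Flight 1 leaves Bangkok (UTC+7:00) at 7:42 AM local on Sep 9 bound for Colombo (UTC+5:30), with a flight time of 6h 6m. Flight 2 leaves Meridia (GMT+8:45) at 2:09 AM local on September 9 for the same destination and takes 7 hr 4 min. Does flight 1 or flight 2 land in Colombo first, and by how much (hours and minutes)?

the second, by 6 hours 20 minutes

Flight 1 in UTC: 7:42 AM − 7:00 = 12:42 AM on Sep 9.
+6 hours and 6 minutes → arrive 6:48 AM UTC on Sep 9.
Flight 2 in UTC: 2:09 AM − 8:45 = 5:24 PM on Sep 8.
+7 hours 4 minutes → arrive 12:28 AM UTC on Sep 9.
Flight 2 lands earlier by 6 hours 20 minutes.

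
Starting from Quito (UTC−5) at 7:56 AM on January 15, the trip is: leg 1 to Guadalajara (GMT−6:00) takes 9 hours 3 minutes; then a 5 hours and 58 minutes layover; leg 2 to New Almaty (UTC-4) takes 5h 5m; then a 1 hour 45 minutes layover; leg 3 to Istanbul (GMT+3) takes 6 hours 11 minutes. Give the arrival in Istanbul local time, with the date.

7:58 PM on Jan 16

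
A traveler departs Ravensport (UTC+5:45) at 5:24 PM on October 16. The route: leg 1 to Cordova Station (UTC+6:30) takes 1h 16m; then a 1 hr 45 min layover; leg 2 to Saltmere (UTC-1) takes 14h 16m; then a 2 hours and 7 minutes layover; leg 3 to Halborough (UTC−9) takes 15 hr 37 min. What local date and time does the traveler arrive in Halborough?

1:40 PM on Oct 17

Convert departure to UTC: 5:24 PM − 5:45 = 11:39 AM UTC on Oct 16.
Add 1 hour 16 minutes leg 1 → 12:55 PM UTC.
Add 1 hour and 45 minutes layover in Cordova Station → 2:40 PM UTC.
Add 14 hours and 16 minutes leg 2 → 4:56 AM UTC (Oct 17).
Add 2 hours and 7 minutes layover in Saltmere → 7:03 AM UTC.
Add 15 hours and 37 minutes leg 3 → 10:40 PM UTC.
Halborough is UTC−9:00, so local arrival = 10:40 PM − 9:00 = 1:40 PM on Oct 17.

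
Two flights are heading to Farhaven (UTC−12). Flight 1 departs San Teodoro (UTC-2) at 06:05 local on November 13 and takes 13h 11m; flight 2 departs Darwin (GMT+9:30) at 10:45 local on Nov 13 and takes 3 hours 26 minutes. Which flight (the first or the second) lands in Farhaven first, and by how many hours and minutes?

the second, by 16 hours 35 minutes

Flight 1 in UTC: 06:05 + 2:00 = 08:05 on Nov 13.
+13 hours and 11 minutes → arrive 21:16 UTC on Nov 13.
Flight 2 in UTC: 10:45 − 9:30 = 01:15 on Nov 13.
+3 hours 26 minutes → arrive 04:41 UTC on Nov 13.
Flight 2 lands earlier by 16 hours 35 minutes.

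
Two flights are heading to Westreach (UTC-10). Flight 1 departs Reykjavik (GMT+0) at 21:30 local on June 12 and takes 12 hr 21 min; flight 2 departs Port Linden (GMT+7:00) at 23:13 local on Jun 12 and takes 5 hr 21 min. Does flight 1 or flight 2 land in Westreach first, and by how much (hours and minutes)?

Flight 1 departs at 21:30 UTC (Jun 12).
+12 hours and 21 minutes → arrive 09:51 UTC on Jun 13.
Flight 2 in UTC: 23:13 − 7:00 = 16:13 on Jun 12.
+5 hours and 21 minutes → arrive 21:34 UTC on Jun 12.
Flight 2 lands earlier by 12 hours 17 minutes.

the second, by 12 hours 17 minutes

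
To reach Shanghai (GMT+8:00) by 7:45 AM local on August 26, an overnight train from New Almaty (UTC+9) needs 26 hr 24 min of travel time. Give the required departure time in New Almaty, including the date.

6:21 AM on August 25

Target arrival in UTC: 7:45 AM − 8:00 = 11:45 PM on Aug 25.
Subtract 26 hours and 24 minutes → departure 9:21 PM UTC on Aug 24.
New Almaty is UTC+9:00: 9:21 PM + 9:00 = 6:21 AM on Aug 25.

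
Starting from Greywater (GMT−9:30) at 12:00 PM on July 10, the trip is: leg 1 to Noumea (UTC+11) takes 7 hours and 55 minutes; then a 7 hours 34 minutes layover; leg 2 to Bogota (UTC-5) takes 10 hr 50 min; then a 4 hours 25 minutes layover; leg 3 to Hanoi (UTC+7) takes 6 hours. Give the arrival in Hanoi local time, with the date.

5:14 PM on July 12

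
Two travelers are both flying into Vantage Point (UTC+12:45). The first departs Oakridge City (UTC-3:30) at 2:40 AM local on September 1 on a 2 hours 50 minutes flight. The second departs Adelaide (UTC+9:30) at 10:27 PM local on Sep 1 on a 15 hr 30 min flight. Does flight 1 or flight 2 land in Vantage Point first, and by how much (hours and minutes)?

Flight 1 in UTC: 2:40 AM + 3:30 = 6:10 AM on Sep 1.
+2 hours 50 minutes → arrive 9:00 AM UTC on Sep 1.
Flight 2 in UTC: 10:27 PM − 9:30 = 12:57 PM on Sep 1.
+15 hours and 30 minutes → arrive 4:27 AM UTC on Sep 2.
Flight 1 lands earlier by 19 hours 27 minutes.

the first, by 19 hours 27 minutes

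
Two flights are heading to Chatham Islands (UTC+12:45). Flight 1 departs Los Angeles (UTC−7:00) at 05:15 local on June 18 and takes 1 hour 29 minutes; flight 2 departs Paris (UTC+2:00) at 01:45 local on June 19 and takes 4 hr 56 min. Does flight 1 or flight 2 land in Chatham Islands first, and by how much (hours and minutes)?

the first, by 14 hours 57 minutes

Flight 1 in UTC: 05:15 + 7:00 = 12:15 on Jun 18.
+1 hour and 29 minutes → arrive 13:44 UTC on Jun 18.
Flight 2 in UTC: 01:45 − 2:00 = 23:45 on Jun 18.
+4 hours 56 minutes → arrive 04:41 UTC on Jun 19.
Flight 1 lands earlier by 14 hours 57 minutes.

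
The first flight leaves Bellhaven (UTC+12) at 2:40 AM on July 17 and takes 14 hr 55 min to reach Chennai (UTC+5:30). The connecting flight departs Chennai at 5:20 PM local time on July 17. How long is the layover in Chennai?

Convert departure to UTC: 2:40 AM − 12:00 = 2:40 PM UTC on Jul 16.
Add 14 hours 55 minutes flight time → 5:35 AM UTC (Jul 17).
Chennai is UTC+5:30, so local arrival = 5:35 AM + 5:30 = 11:05 AM on Jul 17.
Layover = 5:20 PM − 11:05 AM = 6 hours 15 minutes.

6 hours 15 minutes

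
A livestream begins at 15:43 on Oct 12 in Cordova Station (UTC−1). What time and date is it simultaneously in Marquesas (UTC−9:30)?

07:13 on Oct 12

Marquesas is 8:30 behind Cordova Station.
Shift by the zone difference: 15:43 − 8:30 = 07:13 on Oct 12 in Marquesas.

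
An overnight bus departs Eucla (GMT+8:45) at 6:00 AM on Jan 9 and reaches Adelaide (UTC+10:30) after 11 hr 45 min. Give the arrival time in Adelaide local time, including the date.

7:30 PM on January 9

Adelaide is 1:45 ahead of Eucla.
After 11 hours and 45 minutes it is 5:45 PM in Eucla.
Shift by the zone difference: 5:45 PM + 1:45 = 7:30 PM on Jan 9 in Adelaide.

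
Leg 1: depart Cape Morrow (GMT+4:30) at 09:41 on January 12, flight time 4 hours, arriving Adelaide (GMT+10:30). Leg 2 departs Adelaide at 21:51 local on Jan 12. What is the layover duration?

2 hours 10 minutes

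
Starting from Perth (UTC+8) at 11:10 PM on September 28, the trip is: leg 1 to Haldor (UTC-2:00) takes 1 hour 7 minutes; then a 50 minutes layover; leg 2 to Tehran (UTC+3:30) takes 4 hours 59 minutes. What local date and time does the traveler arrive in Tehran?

Convert departure to UTC: 11:10 PM − 8:00 = 3:10 PM UTC on Sep 28.
Add 1 hour and 7 minutes leg 1 → 4:17 PM UTC.
Add 50 minutes layover in Haldor → 5:07 PM UTC.
Add 4 hours 59 minutes leg 2 → 10:06 PM UTC.
Tehran is UTC+3:30, so local arrival = 10:06 PM + 3:30 = 1:36 AM on Sep 29.

1:36 AM on September 29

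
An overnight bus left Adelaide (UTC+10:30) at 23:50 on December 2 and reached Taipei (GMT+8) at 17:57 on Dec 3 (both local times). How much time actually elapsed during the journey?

20 hours 37 minutes

Departure in UTC: 23:50 − 10:30 = 13:20 on Dec 2.
Arrival in UTC: 17:57 − 8:00 = 09:57 on Dec 3.
Elapsed = 09:57 − 13:20 (+1 day) = 20 hours 37 minutes.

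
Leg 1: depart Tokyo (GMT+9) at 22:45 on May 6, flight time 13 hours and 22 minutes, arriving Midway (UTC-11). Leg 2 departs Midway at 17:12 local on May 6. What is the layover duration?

1 hour 5 minutes

Convert departure to UTC: 22:45 − 9:00 = 13:45 UTC on May 6.
Add 13 hours and 22 minutes flight time → 03:07 UTC (May 7).
Midway is UTC−11:00, so local arrival = 03:07 − 11:00 = 16:07 on May 6.
Layover = 17:12 − 16:07 = 1 hour 5 minutes.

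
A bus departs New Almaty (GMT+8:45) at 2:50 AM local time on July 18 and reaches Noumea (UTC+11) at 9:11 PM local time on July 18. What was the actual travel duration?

Departure in UTC: 2:50 AM − 8:45 = 6:05 PM on Jul 17.
Arrival in UTC: 9:11 PM − 11:00 = 10:11 AM on Jul 18.
Elapsed = 10:11 AM − 6:05 PM (+1 day) = 16 hours 6 minutes.

16 hours 6 minutes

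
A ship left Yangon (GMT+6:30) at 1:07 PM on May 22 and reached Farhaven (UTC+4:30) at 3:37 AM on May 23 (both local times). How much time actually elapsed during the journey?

16 hours 30 minutes

Departure in UTC: 1:07 PM − 6:30 = 6:37 AM on May 22.
Arrival in UTC: 3:37 AM − 4:30 = 11:07 PM on May 22.
Elapsed = 11:07 PM − 6:37 AM = 16 hours 30 minutes.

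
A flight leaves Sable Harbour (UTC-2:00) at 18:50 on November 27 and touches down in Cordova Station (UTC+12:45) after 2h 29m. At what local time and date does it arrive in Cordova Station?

12:04 on November 28

Cordova Station is 14:45 ahead of Sable Harbour.
After 2 hours and 29 minutes it is 21:19 in Sable Harbour.
Shift by the zone difference: 21:19 + 14:45 = 12:04 on Nov 28 in Cordova Station.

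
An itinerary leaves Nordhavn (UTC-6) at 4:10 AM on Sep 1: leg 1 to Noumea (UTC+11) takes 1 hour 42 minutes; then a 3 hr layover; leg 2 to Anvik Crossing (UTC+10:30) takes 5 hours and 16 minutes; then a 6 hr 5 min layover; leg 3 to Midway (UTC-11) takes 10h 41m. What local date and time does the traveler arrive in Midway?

Convert departure to UTC: 4:10 AM + 6:00 = 10:10 AM UTC on Sep 1.
Add 1 hour and 42 minutes leg 1 → 11:52 AM UTC.
Add 3 hours layover in Noumea → 2:52 PM UTC.
Add 5 hours and 16 minutes leg 2 → 8:08 PM UTC.
Add 6 hours 5 minutes layover in Anvik Crossing → 2:13 AM UTC (Sep 2).
Add 10 hours and 41 minutes leg 3 → 12:54 PM UTC.
Midway is UTC−11:00, so local arrival = 12:54 PM − 11:00 = 1:54 AM on Sep 2.

1:54 AM on September 2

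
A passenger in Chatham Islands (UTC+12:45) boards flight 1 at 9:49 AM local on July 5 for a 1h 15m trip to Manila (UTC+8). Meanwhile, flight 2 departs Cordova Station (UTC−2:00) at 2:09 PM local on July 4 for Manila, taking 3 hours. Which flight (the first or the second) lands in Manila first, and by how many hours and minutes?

Flight 1 in UTC: 9:49 AM − 12:45 = 9:04 PM on Jul 4.
+1 hour and 15 minutes → arrive 10:19 PM UTC on Jul 4.
Flight 2 in UTC: 2:09 PM + 2:00 = 4:09 PM on Jul 4.
+3 hours → arrive 7:09 PM UTC on Jul 4.
Flight 2 lands earlier by 3 hours 10 minutes.

the second, by 3 hours 10 minutes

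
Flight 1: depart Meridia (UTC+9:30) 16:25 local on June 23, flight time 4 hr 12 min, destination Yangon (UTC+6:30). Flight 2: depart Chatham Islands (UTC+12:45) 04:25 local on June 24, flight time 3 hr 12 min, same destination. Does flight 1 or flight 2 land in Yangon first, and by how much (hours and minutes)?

the first, by 7 hours 45 minutes

Flight 1 in UTC: 16:25 − 9:30 = 06:55 on Jun 23.
+4 hours and 12 minutes → arrive 11:07 UTC on Jun 23.
Flight 2 in UTC: 04:25 − 12:45 = 15:40 on Jun 23.
+3 hours 12 minutes → arrive 18:52 UTC on Jun 23.
Flight 1 lands earlier by 7 hours 45 minutes.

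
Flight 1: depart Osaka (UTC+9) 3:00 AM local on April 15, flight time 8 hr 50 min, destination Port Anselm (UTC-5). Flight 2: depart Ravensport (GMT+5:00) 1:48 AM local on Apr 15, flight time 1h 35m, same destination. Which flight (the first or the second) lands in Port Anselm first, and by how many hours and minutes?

the second, by 4 hours 27 minutes

Flight 1 in UTC: 3:00 AM − 9:00 = 6:00 PM on Apr 14.
+8 hours 50 minutes → arrive 2:50 AM UTC on Apr 15.
Flight 2 in UTC: 1:48 AM − 5:00 = 8:48 PM on Apr 14.
+1 hour and 35 minutes → arrive 10:23 PM UTC on Apr 14.
Flight 2 lands earlier by 4 hours 27 minutes.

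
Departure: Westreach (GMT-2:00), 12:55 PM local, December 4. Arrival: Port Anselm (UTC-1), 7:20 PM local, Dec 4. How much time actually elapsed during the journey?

5 hours 25 minutes

Departure in UTC: 12:55 PM + 2:00 = 2:55 PM on Dec 4.
Arrival in UTC: 7:20 PM + 1:00 = 8:20 PM on Dec 4.
Elapsed = 8:20 PM − 2:55 PM = 5 hours 25 minutes.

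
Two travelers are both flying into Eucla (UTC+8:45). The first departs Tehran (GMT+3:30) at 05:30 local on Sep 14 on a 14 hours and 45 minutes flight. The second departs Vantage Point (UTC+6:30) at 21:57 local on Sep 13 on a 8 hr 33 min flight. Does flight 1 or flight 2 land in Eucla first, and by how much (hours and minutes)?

the second, by 16 hours 45 minutes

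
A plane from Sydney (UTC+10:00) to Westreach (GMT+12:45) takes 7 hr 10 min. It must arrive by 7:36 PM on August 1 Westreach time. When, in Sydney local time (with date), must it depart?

Target arrival in UTC: 7:36 PM − 12:45 = 6:51 AM on Aug 1.
Subtract 7 hours and 10 minutes → departure 11:41 PM UTC on Jul 31.
Sydney is UTC+10:00: 11:41 PM + 10:00 = 9:41 AM on Aug 1.

9:41 AM on August 1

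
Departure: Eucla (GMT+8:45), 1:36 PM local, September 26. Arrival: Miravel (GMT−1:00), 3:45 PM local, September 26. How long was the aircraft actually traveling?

Departure in UTC: 1:36 PM − 8:45 = 4:51 AM on Sep 26.
Arrival in UTC: 3:45 PM + 1:00 = 4:45 PM on Sep 26.
Elapsed = 4:45 PM − 4:51 AM = 11 hours 54 minutes.

11 hours 54 minutes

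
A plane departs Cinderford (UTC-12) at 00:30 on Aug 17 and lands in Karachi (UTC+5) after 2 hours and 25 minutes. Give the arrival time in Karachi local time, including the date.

Convert departure to UTC: 00:30 + 12:00 = 12:30 UTC on Aug 17.
Add 2 hours 25 minutes travel time → 14:55 UTC.
Karachi is UTC+5:00, so local arrival = 14:55 + 5:00 = 19:55 on Aug 17.

19:55 on Aug 17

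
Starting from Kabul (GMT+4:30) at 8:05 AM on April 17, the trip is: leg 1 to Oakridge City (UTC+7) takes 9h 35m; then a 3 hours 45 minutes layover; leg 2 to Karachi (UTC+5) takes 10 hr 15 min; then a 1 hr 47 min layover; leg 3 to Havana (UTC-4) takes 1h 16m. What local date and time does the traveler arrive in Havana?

Convert departure to UTC: 8:05 AM − 4:30 = 3:35 AM UTC on Apr 17.
Add 9 hours 35 minutes leg 1 → 1:10 PM UTC.
Add 3 hours and 45 minutes layover in Oakridge City → 4:55 PM UTC.
Add 10 hours and 15 minutes leg 2 → 3:10 AM UTC (Apr 18).
Add 1 hour and 47 minutes layover in Karachi → 4:57 AM UTC.
Add 1 hour and 16 minutes leg 3 → 6:13 AM UTC.
Havana is UTC−4:00, so local arrival = 6:13 AM − 4:00 = 2:13 AM on Apr 18.

2:13 AM on April 18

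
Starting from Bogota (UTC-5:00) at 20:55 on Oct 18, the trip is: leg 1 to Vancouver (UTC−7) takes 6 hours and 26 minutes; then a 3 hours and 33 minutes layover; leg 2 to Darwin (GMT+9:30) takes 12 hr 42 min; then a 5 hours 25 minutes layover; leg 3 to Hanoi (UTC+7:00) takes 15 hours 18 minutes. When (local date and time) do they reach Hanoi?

Convert departure to UTC: 20:55 + 5:00 = 01:55 UTC on Oct 19.
Add 6 hours 26 minutes leg 1 → 08:21 UTC.
Add 3 hours and 33 minutes layover in Vancouver → 11:54 UTC.
Add 12 hours 42 minutes leg 2 → 00:36 UTC (Oct 20).
Add 5 hours and 25 minutes layover in Darwin → 06:01 UTC.
Add 15 hours and 18 minutes leg 3 → 21:19 UTC.
Hanoi is UTC+7:00, so local arrival = 21:19 + 7:00 = 04:19 on Oct 21.

04:19 on October 21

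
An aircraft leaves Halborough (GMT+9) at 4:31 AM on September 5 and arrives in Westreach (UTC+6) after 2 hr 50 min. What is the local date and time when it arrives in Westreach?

Convert departure to UTC: 4:31 AM − 9:00 = 7:31 PM UTC on Sep 4.
Add 2 hours 50 minutes travel time → 10:21 PM UTC.
Westreach is UTC+6:00, so local arrival = 10:21 PM + 6:00 = 4:21 AM on Sep 5.

4:21 AM on September 5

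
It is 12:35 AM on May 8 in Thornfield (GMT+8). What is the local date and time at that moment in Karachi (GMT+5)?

Karachi is 3:00 behind Thornfield.
Shift by the zone difference: 12:35 AM − 3:00 = 9:35 PM on May 7 in Karachi.

9:35 PM on May 7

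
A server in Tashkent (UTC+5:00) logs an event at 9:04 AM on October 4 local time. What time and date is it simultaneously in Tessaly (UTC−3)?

Tessaly is 8:00 behind Tashkent.
Shift by the zone difference: 9:04 AM − 8:00 = 1:04 AM on Oct 4 in Tessaly.

1:04 AM on October 4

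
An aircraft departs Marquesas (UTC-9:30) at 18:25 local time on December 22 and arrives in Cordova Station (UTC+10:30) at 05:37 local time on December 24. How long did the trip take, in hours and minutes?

15 hours 12 minutes

Departure in UTC: 18:25 + 9:30 = 03:55 on Dec 23.
Arrival in UTC: 05:37 − 10:30 = 19:07 on Dec 23.
Elapsed = 19:07 − 03:55 = 15 hours 12 minutes.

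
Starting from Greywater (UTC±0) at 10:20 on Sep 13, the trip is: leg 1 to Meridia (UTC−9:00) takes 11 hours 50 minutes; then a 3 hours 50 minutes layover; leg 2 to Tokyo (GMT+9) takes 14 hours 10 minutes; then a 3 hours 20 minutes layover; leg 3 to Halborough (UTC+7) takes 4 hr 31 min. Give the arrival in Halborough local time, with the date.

Greywater is at UTC+0, so departure is already 10:20 UTC on Sep 13.
Add 11 hours 50 minutes leg 1 → 22:10 UTC.
Add 3 hours 50 minutes layover in Meridia → 02:00 UTC (Sep 14).
Add 14 hours and 10 minutes leg 2 → 16:10 UTC.
Add 3 hours 20 minutes layover in Tokyo → 19:30 UTC.
Add 4 hours 31 minutes leg 3 → 00:01 UTC (Sep 15).
Halborough is UTC+7:00, so local arrival = 00:01 + 7:00 = 07:01 on Sep 15.

07:01 on Sep 15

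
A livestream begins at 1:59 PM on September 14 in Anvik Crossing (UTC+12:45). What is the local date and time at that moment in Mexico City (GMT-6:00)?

Mexico City is 18:45 behind Anvik Crossing.
Shift by the zone difference: 1:59 PM − 18:45 = 7:14 PM on Sep 13 in Mexico City.

7:14 PM on Sep 13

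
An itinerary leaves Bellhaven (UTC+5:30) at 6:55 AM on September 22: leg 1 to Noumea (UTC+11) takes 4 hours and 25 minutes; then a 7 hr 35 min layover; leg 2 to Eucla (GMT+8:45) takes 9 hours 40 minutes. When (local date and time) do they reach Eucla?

7:50 AM on September 23

Convert departure to UTC: 6:55 AM − 5:30 = 1:25 AM UTC on Sep 22.
Add 4 hours and 25 minutes leg 1 → 5:50 AM UTC.
Add 7 hours 35 minutes layover in Noumea → 1:25 PM UTC.
Add 9 hours and 40 minutes leg 2 → 11:05 PM UTC.
Eucla is UTC+8:45, so local arrival = 11:05 PM + 8:45 = 7:50 AM on Sep 23.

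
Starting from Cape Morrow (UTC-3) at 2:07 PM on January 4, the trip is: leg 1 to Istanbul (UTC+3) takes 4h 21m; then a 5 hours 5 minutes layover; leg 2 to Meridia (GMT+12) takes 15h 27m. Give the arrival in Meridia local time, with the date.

6:00 AM on Jan 6

Convert departure to UTC: 2:07 PM + 3:00 = 5:07 PM UTC on Jan 4.
Add 4 hours 21 minutes leg 1 → 9:28 PM UTC.
Add 5 hours and 5 minutes layover in Istanbul → 2:33 AM UTC (Jan 5).
Add 15 hours and 27 minutes leg 2 → 6:00 PM UTC.
Meridia is UTC+12:00, so local arrival = 6:00 PM + 12:00 = 6:00 AM on Jan 6.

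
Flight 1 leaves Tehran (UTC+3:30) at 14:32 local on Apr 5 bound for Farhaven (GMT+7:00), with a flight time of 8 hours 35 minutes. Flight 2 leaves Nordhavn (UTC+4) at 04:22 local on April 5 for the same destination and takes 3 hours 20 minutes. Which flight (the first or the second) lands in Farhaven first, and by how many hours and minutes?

Flight 1 in UTC: 14:32 − 3:30 = 11:02 on Apr 5.
+8 hours and 35 minutes → arrive 19:37 UTC on Apr 5.
Flight 2 in UTC: 04:22 − 4:00 = 00:22 on Apr 5.
+3 hours 20 minutes → arrive 03:42 UTC on Apr 5.
Flight 2 lands earlier by 15 hours 55 minutes.

the second, by 15 hours 55 minutes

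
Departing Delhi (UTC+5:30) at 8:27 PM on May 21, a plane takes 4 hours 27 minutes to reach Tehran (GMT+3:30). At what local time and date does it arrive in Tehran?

Convert departure to UTC: 8:27 PM − 5:30 = 2:57 PM UTC on May 21.
Add 4 hours and 27 minutes travel time → 7:24 PM UTC.
Tehran is UTC+3:30, so local arrival = 7:24 PM + 3:30 = 10:54 PM on May 21.

10:54 PM on May 21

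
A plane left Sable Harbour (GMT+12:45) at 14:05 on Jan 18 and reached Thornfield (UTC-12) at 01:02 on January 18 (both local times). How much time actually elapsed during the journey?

11 hours 42 minutes

Thornfield is 24:45 behind Sable Harbour.
Clock-face elapsed time (ignoring zones) is −13 hours 3 minutes.
Actual elapsed = −13 hours 3 minutes + 24:45 = 11 hours 42 minutes.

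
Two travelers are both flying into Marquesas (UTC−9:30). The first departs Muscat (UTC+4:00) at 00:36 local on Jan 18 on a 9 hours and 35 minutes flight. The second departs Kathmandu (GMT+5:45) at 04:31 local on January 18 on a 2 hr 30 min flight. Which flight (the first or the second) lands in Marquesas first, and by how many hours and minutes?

the second, by 4 hours 55 minutes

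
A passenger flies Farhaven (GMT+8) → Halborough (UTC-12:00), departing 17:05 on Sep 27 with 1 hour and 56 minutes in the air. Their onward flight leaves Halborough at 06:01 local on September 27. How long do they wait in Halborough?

7 hours

Convert departure to UTC: 17:05 − 8:00 = 09:05 UTC on Sep 27.
Add 1 hour and 56 minutes flight time → 11:01 UTC.
Halborough is UTC−12:00, so local arrival = 11:01 − 12:00 = 23:01 on Sep 26.
Layover = 06:01 − 23:01 (+1 day) = 7 hours.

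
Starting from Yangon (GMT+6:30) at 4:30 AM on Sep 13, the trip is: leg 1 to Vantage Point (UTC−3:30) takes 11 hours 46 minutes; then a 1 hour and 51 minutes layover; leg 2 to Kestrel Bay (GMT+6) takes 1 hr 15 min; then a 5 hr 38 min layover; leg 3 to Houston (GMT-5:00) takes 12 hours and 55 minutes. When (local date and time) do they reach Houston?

Convert departure to UTC: 4:30 AM − 6:30 = 10:00 PM UTC on Sep 12.
Add 11 hours and 46 minutes leg 1 → 9:46 AM UTC (Sep 13).
Add 1 hour and 51 minutes layover in Vantage Point → 11:37 AM UTC.
Add 1 hour and 15 minutes leg 2 → 12:52 PM UTC.
Add 5 hours 38 minutes layover in Kestrel Bay → 6:30 PM UTC.
Add 12 hours 55 minutes leg 3 → 7:25 AM UTC (Sep 14).
Houston is UTC−5:00, so local arrival = 7:25 AM − 5:00 = 2:25 AM on Sep 14.

2:25 AM on Sep 14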